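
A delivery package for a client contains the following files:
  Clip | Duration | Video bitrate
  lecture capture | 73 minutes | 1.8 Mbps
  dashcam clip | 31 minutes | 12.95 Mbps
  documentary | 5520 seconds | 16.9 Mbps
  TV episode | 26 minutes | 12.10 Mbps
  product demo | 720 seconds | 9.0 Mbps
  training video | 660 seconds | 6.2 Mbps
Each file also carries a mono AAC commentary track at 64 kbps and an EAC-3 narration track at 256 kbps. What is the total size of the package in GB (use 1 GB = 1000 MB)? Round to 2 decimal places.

Audio total: 64 + 256 = 320 kbps = 0.320 Mbps.
lecture capture: 2.120 Mbps × 4380 s = 9285.6 Mb
dashcam clip: 13.270 Mbps × 1860 s = 24682.2 Mb
documentary: 17.220 Mbps × 5520 s = 95054.4 Mb
TV episode: 12.420 Mbps × 1560 s = 19375.2 Mb
product demo: 9.320 Mbps × 720 s = 6710.4 Mb
training video: 6.520 Mbps × 660 s = 4303.2 Mb
Total: 159411.0 Mb = 19926.4 MB.
= 19.93 GB.

19.93 GB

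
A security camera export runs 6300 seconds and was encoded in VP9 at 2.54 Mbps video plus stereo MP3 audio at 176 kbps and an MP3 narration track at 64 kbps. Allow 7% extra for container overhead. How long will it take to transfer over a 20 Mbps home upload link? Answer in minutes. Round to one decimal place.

Audio total: 176 + 64 = 240 kbps = 0.240 Mbps.
Total bitrate: 2.780 Mbps.
File: 2.780 Mbps × 6300 s = 17514.0 Mb.
With 7% container overhead: ×1.07. → 18740.0 Mb.
At 20 Mbps: 18740.0 / 20 = 937.0 s ≈ 15.6 minutes.

15.6 minutes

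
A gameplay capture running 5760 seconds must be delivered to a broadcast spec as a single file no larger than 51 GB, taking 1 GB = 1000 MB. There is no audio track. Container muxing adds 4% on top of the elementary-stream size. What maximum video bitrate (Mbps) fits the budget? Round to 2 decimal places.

68.11 Mbps

Budget: 51 GB = 408000.0 Mb.
Stream payload after overhead: 408000.0 / 1.04 = 392307.7 Mb.
Total bitrate budget: 392307.7 Mb / 5760 s = 68.109 Mbps.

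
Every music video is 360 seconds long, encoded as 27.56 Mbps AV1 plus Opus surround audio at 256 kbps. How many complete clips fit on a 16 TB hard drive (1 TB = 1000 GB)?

12782

Audio: 256 kbps = 0.256 Mbps.
Total bitrate: 27.816 Mbps.
Per item: 27.816 Mbps × 360 s = 10,014 Mb = 1,252 MB.
Capacity: 16 TB = 128,000,000 Mb; 12782.41 items → 12782 complete.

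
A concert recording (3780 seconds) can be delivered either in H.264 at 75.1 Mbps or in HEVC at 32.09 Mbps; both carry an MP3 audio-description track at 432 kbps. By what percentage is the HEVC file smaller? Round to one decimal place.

56.9%

Audio: 432 kbps = 0.432 Mbps.
H.264: 75.532 Mbps × 3780 s = 285511.0 Mb = 35.689 GB.
HEVC: 32.522 Mbps × 3780 s = 122933.2 Mb = 15.367 GB.
Reduction: (1 − 15.367/35.689) × 100 = 56.94%.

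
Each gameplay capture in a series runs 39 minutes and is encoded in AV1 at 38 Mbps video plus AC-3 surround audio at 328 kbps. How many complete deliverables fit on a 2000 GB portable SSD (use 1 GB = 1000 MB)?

39 min = 2340 s
Audio: 328 kbps = 0.328 Mbps.
Total bitrate: 38.328 Mbps.
Per item: 38.328 Mbps × 2340 s = 89,688 Mb = 11,211 MB.
Capacity: 2000 GB = 16,000,000 Mb; 178.40 items → 178 complete.

178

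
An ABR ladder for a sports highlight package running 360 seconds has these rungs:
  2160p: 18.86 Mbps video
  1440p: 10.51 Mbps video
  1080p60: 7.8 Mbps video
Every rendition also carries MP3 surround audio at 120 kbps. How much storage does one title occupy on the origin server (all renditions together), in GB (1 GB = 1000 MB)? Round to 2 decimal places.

1.69 GB

Audio: 120 kbps = 0.120 Mbps.
Sum of rendition bitrates: (18.86+0.120) + (10.51+0.120) + (7.8+0.120) = 37.530 Mbps.
× 360 s = 13,511 Mb = 1,689 MB = 1.689 GB.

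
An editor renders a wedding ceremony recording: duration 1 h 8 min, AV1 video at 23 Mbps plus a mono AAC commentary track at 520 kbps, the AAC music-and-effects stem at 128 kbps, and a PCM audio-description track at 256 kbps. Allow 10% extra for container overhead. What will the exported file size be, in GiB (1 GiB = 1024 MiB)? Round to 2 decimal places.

1 h 8 min = 68 min = 4080 s
Audio total: 520 + 128 + 256 = 904 kbps = 0.904 Mbps.
Total bitrate: 23 + 0.904 = 23.904 Mbps.
Stream data: 23.904 Mbps × 4080 s = 97528.3 Mb.
With 10% container overhead: ×1.10.
107,281 Mb = 13,410,144,000 bytes ÷ 1,073,741,824 = 12.49 GiB.

12.49 GiB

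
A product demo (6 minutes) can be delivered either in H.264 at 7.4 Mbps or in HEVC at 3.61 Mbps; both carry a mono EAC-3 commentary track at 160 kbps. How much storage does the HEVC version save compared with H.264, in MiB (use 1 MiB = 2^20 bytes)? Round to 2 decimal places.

162.65 MiB

6 min = 360 s
Audio: 160 kbps = 0.160 Mbps.
H.264: 7.560 Mbps × 360 s = 2721.6 Mb = 324.440 MiB.
HEVC: 3.770 Mbps × 360 s = 1357.2 Mb = 161.791 MiB.
Saving: 324.440 − 161.791 = 162.649 MiB.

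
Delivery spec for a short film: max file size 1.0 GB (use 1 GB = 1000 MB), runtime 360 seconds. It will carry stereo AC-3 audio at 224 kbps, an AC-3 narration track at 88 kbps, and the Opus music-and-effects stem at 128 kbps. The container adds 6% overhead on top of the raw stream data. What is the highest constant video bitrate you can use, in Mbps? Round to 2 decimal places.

20.52 Mbps

Budget: 1.0 GB = 8000.0 Mb.
Stream payload after overhead: 8000.0 / 1.06 = 7547.2 Mb.
Total bitrate budget: 7547.2 Mb / 360 s = 20.964 Mbps.
Audio total: 224 + 88 + 128 = 440 kbps = 0.440 Mbps.
Video: 20.964 − 0.440 = 20.524 Mbps.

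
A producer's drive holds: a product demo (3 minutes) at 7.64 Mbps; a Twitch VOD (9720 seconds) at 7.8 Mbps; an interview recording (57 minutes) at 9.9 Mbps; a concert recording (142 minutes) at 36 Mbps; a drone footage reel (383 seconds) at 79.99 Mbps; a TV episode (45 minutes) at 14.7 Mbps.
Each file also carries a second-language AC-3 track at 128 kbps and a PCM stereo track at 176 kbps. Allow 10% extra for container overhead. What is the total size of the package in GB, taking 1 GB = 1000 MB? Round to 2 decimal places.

Audio total: 128 + 176 = 304 kbps = 0.304 Mbps.
product demo: 7.944 Mbps × 180 s × 1.10 = 1572.9 Mb
Twitch VOD: 8.104 Mbps × 9720 s × 1.10 = 86648.0 Mb
interview recording: 10.204 Mbps × 3420 s × 1.10 = 38387.4 Mb
concert recording: 36.304 Mbps × 8520 s × 1.10 = 340241.1 Mb
drone footage reel: 80.294 Mbps × 383 s × 1.10 = 33827.9 Mb
TV episode: 15.004 Mbps × 2700 s × 1.10 = 44561.9 Mb
Total: 545239.2 Mb = 68154.9 MB.
= 68.15 GB.

68.15 GB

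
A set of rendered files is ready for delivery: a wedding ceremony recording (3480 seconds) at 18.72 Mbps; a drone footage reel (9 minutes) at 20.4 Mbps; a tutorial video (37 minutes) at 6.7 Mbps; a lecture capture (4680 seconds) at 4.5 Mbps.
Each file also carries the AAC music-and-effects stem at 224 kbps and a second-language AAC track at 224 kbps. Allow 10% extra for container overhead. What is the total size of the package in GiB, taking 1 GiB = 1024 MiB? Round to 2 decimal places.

Audio total: 224 + 224 = 448 kbps = 0.448 Mbps.
wedding ceremony recording: 19.168 Mbps × 3480 s × 1.10 = 73375.1 Mb
drone footage reel: 20.848 Mbps × 540 s × 1.10 = 12383.7 Mb
tutorial video: 7.148 Mbps × 2220 s × 1.10 = 17455.4 Mb
lecture capture: 4.948 Mbps × 4680 s × 1.10 = 25472.3 Mb
Total: 128686.5 Mb = 16085.8 MB.
= 14.98 GiB.

14.98 GiB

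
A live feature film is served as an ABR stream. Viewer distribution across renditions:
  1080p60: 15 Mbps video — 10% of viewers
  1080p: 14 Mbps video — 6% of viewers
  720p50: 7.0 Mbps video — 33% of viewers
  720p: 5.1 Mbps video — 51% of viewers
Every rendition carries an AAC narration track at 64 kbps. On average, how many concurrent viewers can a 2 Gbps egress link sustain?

273

Audio: 64 kbps = 0.064 Mbps.
Average per-viewer bitrate: 0.10×15.064 + 0.06×14.064 + 0.33×7.064 + 0.51×5.164 = 7.315 Mbps.
2 Gbps = 2,000 Mbps; 2,000 / 7.315 = 273.41 → 273.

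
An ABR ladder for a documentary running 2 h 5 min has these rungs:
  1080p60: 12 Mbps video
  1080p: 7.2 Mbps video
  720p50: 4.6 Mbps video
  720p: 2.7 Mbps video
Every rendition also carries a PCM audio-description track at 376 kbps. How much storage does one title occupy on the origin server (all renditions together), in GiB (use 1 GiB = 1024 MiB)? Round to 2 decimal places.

2 h 5 min = 125 min = 7500 s
Audio: 376 kbps = 0.376 Mbps.
Sum of rendition bitrates: (12+0.376) + (7.2+0.376) + (4.6+0.376) + (2.7+0.376) = 28.004 Mbps.
× 7500 s = 210,030 Mb = 26,254 MB = 24.45 GiB.

24.45 GiB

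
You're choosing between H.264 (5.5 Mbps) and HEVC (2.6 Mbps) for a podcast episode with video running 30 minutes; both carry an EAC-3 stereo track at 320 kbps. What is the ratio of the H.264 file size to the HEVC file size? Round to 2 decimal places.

30 min = 1800 s
Audio: 320 kbps = 0.320 Mbps.
H.264: 5.820 Mbps × 1800 s = 10476.0 Mb = 1.310 GB.
HEVC: 2.920 Mbps × 1800 s = 5256.0 Mb = 0.657 GB.
Ratio: 1.310 / 0.657 = 1.993.

1.99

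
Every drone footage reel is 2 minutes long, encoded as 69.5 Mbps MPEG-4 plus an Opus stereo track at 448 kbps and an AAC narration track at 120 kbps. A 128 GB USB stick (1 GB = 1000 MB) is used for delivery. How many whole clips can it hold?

2 min = 120 s
Audio total: 448 + 120 = 568 kbps = 0.568 Mbps.
Total bitrate: 70.068 Mbps.
Per item: 70.068 Mbps × 120 s = 8,408 Mb = 1,051 MB.
Capacity: 128 GB = 1,024,000 Mb; 121.79 items → 121 complete.

121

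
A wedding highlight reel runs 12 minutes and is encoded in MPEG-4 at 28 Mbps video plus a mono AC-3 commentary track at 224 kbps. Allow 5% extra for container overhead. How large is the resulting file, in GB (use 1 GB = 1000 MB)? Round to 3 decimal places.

12 min = 720 s
Audio: 224 kbps = 0.224 Mbps.
Total bitrate: 28 + 0.224 = 28.224 Mbps.
Stream data: 28.224 Mbps × 720 s = 20321.3 Mb.
With 5% container overhead: ×1.05.
21,337 Mb ÷ 8 = 2,667 MB → 2.667 GB.

2.667 GB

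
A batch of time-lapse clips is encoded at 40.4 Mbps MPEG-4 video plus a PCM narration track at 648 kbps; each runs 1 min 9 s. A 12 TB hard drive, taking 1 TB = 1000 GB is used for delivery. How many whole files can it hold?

1 min 9 s = 69 s
Audio: 648 kbps = 0.648 Mbps.
Total bitrate: 41.048 Mbps.
Per item: 41.048 Mbps × 69 s = 2,832 Mb = 354.0 MB.
Capacity: 12 TB = 96,000,000 Mb; 33894.57 items → 33894 complete.

33894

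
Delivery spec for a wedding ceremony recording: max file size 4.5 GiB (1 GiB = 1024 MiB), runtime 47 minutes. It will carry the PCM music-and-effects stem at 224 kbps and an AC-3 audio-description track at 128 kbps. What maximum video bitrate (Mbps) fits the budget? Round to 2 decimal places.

Budget: 4.5 GiB = 38654.7 Mb.
47 min = 2820 s
Total bitrate budget: 38654.7 Mb / 2820 s = 13.707 Mbps.
Audio total: 224 + 128 = 352 kbps = 0.352 Mbps.
Video: 13.707 − 0.352 = 13.355 Mbps.

13.36 Mbps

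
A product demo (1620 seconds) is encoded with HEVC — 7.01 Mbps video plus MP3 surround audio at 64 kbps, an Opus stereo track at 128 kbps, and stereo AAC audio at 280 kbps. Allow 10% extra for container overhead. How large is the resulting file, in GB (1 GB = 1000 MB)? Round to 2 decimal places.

Audio total: 64 + 128 + 280 = 472 kbps = 0.472 Mbps.
Total bitrate: 7.01 + 0.472 = 7.482 Mbps.
Stream data: 7.482 Mbps × 1620 s = 12120.8 Mb.
With 10% container overhead: ×1.10.
13,333 Mb ÷ 8 = 1,667 MB → 1.667 GB.

1.67 GB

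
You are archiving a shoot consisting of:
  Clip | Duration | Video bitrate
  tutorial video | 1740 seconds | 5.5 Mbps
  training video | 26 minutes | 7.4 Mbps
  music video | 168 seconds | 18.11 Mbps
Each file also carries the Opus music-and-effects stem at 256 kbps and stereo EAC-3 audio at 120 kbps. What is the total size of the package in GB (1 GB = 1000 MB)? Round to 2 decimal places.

3.18 GB

Audio total: 256 + 120 = 376 kbps = 0.376 Mbps.
tutorial video: 5.876 Mbps × 1740 s = 10224.2 Mb
training video: 7.776 Mbps × 1560 s = 12130.6 Mb
music video: 18.486 Mbps × 168 s = 3105.6 Mb
Total: 25460.4 Mb = 3182.6 MB.
= 3.183 GB.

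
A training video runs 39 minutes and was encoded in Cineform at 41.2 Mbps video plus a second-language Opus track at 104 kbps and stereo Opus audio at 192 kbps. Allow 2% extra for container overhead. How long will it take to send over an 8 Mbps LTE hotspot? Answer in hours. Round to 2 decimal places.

39 min = 2340 s
Audio total: 104 + 192 = 296 kbps = 0.296 Mbps.
Total bitrate: 41.496 Mbps.
File: 41.496 Mbps × 2340 s = 97100.6 Mb.
With 2% container overhead: ×1.02. → 99042.7 Mb.
At 8 Mbps: 99042.7 / 8 = 12380.3 s ≈ 3.44 hours.

3.44 hours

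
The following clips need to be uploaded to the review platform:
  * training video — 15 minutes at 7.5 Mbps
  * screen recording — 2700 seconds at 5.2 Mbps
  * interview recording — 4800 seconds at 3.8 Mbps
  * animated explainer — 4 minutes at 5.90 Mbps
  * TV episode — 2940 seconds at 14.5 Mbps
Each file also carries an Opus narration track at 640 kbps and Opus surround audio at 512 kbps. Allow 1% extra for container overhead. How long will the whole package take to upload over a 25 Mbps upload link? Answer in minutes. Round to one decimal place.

64.9 minutes

Audio total: 640 + 512 = 1152 kbps = 1.152 Mbps.
training video: 8.652 Mbps × 900 s × 1.01 = 7864.7 Mb
screen recording: 6.352 Mbps × 2700 s × 1.01 = 17321.9 Mb
interview recording: 4.952 Mbps × 4800 s × 1.01 = 24007.3 Mb
animated explainer: 7.052 Mbps × 240 s × 1.01 = 1709.4 Mb
TV episode: 15.652 Mbps × 2940 s × 1.01 = 46477.0 Mb
Total: 97380.3 Mb = 12172.5 MB.
At 25 Mbps: 97380.3 / 25 = 3895 s ≈ 64.9 minutes.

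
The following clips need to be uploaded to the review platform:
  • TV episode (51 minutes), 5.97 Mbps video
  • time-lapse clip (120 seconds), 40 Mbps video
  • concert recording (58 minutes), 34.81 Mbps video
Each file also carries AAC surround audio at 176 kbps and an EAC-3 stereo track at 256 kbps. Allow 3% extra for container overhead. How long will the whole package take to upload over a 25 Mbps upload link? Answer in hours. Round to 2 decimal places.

1.68 hours

Audio total: 176 + 256 = 432 kbps = 0.432 Mbps.
TV episode: 6.402 Mbps × 3060 s × 1.03 = 20177.8 Mb
time-lapse clip: 40.432 Mbps × 120 s × 1.03 = 4997.4 Mb
concert recording: 35.242 Mbps × 3480 s × 1.03 = 126321.4 Mb
Total: 151496.6 Mb = 18937.1 MB.
At 25 Mbps: 151496.6 / 25 = 6060 s ≈ 1.68 hours.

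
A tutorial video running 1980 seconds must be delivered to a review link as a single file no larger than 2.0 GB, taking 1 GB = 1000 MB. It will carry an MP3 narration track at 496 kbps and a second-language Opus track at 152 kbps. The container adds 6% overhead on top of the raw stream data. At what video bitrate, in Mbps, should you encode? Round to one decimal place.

Budget: 2.0 GB = 16000.0 Mb.
Stream payload after overhead: 16000.0 / 1.06 = 15094.3 Mb.
Total bitrate budget: 15094.3 Mb / 1980 s = 7.623 Mbps.
Audio total: 496 + 152 = 648 kbps = 0.648 Mbps.
Video: 7.623 − 0.648 = 6.975 Mbps.

7.0 Mbps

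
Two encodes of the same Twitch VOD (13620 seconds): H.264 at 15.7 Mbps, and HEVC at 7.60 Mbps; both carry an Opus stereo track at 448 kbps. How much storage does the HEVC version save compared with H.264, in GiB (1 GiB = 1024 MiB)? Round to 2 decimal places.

Audio: 448 kbps = 0.448 Mbps.
H.264: 16.148 Mbps × 13620 s = 219935.8 Mb = 25.604 GiB.
HEVC: 8.048 Mbps × 13620 s = 109613.8 Mb = 12.761 GiB.
Saving: 25.604 − 12.761 = 12.843 GiB.

12.84 GiB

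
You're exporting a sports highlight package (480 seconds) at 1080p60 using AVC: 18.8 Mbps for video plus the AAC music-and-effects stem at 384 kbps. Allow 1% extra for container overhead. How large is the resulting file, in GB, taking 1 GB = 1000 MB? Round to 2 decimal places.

Audio: 384 kbps = 0.384 Mbps.
Total bitrate: 18.8 + 0.384 = 19.184 Mbps.
Stream data: 19.184 Mbps × 480 s = 9208.3 Mb.
With 1% container overhead: ×1.01.
9,300 Mb ÷ 8 = 1,163 MB → 1.163 GB.

1.16 GB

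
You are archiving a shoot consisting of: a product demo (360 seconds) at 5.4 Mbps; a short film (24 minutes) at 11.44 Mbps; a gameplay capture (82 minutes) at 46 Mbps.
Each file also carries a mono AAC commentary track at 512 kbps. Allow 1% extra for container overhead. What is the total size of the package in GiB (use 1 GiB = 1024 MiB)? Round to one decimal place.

Audio: 512 kbps = 0.512 Mbps.
product demo: 5.912 Mbps × 360 s × 1.01 = 2149.6 Mb
short film: 11.952 Mbps × 1440 s × 1.01 = 17383.0 Mb
gameplay capture: 46.512 Mbps × 4920 s × 1.01 = 231127.4 Mb
Total: 250660.0 Mb = 31332.5 MB.
= 29.18 GiB.

29.2 GiB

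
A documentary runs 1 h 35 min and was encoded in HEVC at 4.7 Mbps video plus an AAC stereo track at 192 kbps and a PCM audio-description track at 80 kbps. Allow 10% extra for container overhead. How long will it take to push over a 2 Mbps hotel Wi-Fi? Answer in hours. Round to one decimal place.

1 h 35 min = 95 min = 5700 s
Audio total: 192 + 80 = 272 kbps = 0.272 Mbps.
Total bitrate: 4.972 Mbps.
File: 4.972 Mbps × 5700 s = 28340.4 Mb.
With 10% container overhead: ×1.10. → 31174.4 Mb.
At 2 Mbps: 31174.4 / 2 = 15587.2 s ≈ 4.33 hours.

4.3 hours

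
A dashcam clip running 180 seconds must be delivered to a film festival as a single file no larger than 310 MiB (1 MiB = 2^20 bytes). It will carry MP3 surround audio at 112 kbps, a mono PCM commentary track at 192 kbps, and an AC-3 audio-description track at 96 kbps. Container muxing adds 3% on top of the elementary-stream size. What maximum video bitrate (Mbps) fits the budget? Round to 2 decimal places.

Budget: 310 MiB = 2600.5 Mb.
Stream payload after overhead: 2600.5 / 1.03 = 2524.7 Mb.
Total bitrate budget: 2524.7 Mb / 180 s = 14.026 Mbps.
Audio total: 112 + 192 + 96 = 400 kbps = 0.400 Mbps.
Video: 14.026 − 0.400 = 13.626 Mbps.

13.63 Mbps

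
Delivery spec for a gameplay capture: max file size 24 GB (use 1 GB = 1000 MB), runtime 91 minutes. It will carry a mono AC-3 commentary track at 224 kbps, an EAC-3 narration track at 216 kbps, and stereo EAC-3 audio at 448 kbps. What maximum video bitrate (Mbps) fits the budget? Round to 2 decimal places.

34.28 Mbps

Budget: 24 GB = 192000.0 Mb.
91 min = 5460 s
Total bitrate budget: 192000.0 Mb / 5460 s = 35.165 Mbps.
Audio total: 224 + 216 + 448 = 888 kbps = 0.888 Mbps.
Video: 35.165 − 0.888 = 34.277 Mbps.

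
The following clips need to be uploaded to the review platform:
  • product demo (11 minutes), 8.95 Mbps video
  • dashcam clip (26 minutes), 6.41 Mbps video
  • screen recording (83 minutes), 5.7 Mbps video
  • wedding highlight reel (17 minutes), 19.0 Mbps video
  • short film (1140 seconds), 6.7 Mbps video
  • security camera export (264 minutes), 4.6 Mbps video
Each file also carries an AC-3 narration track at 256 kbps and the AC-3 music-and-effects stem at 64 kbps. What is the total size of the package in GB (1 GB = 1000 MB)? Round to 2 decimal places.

Audio total: 256 + 64 = 320 kbps = 0.320 Mbps.
product demo: 9.270 Mbps × 660 s = 6118.2 Mb
dashcam clip: 6.730 Mbps × 1560 s = 10498.8 Mb
screen recording: 6.020 Mbps × 4980 s = 29979.6 Mb
wedding highlight reel: 19.320 Mbps × 1020 s = 19706.4 Mb
short film: 7.020 Mbps × 1140 s = 8002.8 Mb
security camera export: 4.920 Mbps × 15840 s = 77932.8 Mb
Total: 152238.6 Mb = 19029.8 MB.
= 19.03 GB.

19.03 GB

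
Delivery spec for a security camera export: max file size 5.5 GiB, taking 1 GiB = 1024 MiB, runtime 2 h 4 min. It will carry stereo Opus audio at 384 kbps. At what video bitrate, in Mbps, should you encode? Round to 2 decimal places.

5.97 Mbps

Budget: 5.5 GiB = 47244.6 Mb.
2 h 4 min = 124 min = 7440 s
Total bitrate budget: 47244.6 Mb / 7440 s = 6.350 Mbps.
Audio: 384 kbps = 0.384 Mbps.
Video: 6.350 − 0.384 = 5.966 Mbps.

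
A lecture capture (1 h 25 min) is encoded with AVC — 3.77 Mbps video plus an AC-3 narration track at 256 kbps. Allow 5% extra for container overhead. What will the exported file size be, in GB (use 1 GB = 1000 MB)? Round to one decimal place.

1 h 25 min = 85 min = 5100 s
Audio: 256 kbps = 0.256 Mbps.
Total bitrate: 3.77 + 0.256 = 4.026 Mbps.
Stream data: 4.026 Mbps × 5100 s = 20532.6 Mb.
With 5% container overhead: ×1.05.
21,559 Mb ÷ 8 = 2,695 MB → 2.695 GB.

2.7 GB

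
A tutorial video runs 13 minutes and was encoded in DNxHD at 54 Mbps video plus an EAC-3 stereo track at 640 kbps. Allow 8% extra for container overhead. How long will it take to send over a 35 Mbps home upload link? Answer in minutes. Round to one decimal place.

21.9 minutes

13 min = 780 s
Audio: 640 kbps = 0.640 Mbps.
Total bitrate: 54.640 Mbps.
File: 54.640 Mbps × 780 s = 42619.2 Mb.
With 8% container overhead: ×1.08. → 46028.7 Mb.
At 35 Mbps: 46028.7 / 35 = 1315.1 s ≈ 21.9 minutes.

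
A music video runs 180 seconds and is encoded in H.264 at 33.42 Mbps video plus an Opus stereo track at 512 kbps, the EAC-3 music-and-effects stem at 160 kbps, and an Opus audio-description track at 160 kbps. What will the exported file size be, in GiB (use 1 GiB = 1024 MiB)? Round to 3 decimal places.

0.718 GiB

Audio total: 512 + 160 + 160 = 832 kbps = 0.832 Mbps.
Total bitrate: 33.42 + 0.832 = 34.252 Mbps.
Stream data: 34.252 Mbps × 180 s = 6165.4 Mb.
6,165 Mb = 770,670,000 bytes ÷ 1,073,741,824 = 0.7177 GiB.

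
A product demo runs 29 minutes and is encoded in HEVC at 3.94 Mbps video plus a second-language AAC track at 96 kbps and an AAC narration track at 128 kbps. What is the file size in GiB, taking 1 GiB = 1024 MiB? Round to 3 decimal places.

29 min = 1740 s
Audio total: 96 + 128 = 224 kbps = 0.224 Mbps.
Total bitrate: 3.94 + 0.224 = 4.164 Mbps.
Stream data: 4.164 Mbps × 1740 s = 7245.4 Mb.
7,245 Mb = 905,670,000 bytes ÷ 1,073,741,824 = 0.8435 GiB.

0.843 GiB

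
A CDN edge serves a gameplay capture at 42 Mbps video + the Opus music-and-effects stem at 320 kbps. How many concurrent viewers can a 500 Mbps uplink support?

11

Audio: 320 kbps = 0.320 Mbps.
Per-viewer media rate: 42.320 Mbps.
500 Mbps = 500.0 Mbps; 500.0 / 42.320 = 11.81 → 11 viewers.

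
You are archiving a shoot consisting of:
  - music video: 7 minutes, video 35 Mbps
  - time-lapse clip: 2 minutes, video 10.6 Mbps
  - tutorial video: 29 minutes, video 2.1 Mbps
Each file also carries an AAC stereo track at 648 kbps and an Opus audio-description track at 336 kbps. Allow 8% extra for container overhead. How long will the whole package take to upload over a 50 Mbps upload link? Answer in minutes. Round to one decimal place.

Audio total: 648 + 336 = 984 kbps = 0.984 Mbps.
music video: 35.984 Mbps × 420 s × 1.08 = 16322.3 Mb
time-lapse clip: 11.584 Mbps × 120 s × 1.08 = 1501.3 Mb
tutorial video: 3.084 Mbps × 1740 s × 1.08 = 5795.5 Mb
Total: 23619.1 Mb = 2952.4 MB.
At 50 Mbps: 23619.1 / 50 = 472 s ≈ 7.87 minutes.

7.9 minutes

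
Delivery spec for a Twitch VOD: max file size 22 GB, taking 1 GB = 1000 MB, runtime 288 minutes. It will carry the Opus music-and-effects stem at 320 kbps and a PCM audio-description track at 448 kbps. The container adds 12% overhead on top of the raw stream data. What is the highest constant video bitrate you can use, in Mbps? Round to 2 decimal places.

Budget: 22 GB = 176000.0 Mb.
Stream payload after overhead: 176000.0 / 1.12 = 157142.9 Mb.
288 min = 17280 s
Total bitrate budget: 157142.9 Mb / 17280 s = 9.094 Mbps.
Audio total: 320 + 448 = 768 kbps = 0.768 Mbps.
Video: 9.094 − 0.768 = 8.326 Mbps.

8.33 Mbps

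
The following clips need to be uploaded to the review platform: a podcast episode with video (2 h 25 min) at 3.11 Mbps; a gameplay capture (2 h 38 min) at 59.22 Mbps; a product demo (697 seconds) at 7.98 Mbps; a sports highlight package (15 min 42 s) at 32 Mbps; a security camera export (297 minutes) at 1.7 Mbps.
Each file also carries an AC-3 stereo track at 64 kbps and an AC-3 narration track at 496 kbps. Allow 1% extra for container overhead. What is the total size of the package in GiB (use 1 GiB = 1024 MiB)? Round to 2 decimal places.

79.43 GiB

Audio total: 64 + 496 = 560 kbps = 0.560 Mbps.
podcast episode with video: 3.670 Mbps × 8700 s × 1.01 = 32248.3 Mb
gameplay capture: 59.780 Mbps × 9480 s × 1.01 = 572381.5 Mb
product demo: 8.540 Mbps × 697 s × 1.01 = 6011.9 Mb
sports highlight package: 32.560 Mbps × 942 s × 1.01 = 30978.2 Mb
security camera export: 2.260 Mbps × 17820 s × 1.01 = 40675.9 Mb
Total: 682295.9 Mb = 85287.0 MB.
= 79.43 GiB.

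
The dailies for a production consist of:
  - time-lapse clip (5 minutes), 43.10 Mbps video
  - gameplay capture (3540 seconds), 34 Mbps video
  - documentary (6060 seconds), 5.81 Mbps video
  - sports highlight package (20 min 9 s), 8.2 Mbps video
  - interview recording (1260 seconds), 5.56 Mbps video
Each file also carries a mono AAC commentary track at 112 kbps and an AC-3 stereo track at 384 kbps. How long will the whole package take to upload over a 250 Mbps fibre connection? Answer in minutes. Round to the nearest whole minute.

Audio total: 112 + 384 = 496 kbps = 0.496 Mbps.
time-lapse clip: 43.596 Mbps × 300 s = 13078.8 Mb
gameplay capture: 34.496 Mbps × 3540 s = 122115.8 Mb
documentary: 6.306 Mbps × 6060 s = 38214.4 Mb
sports highlight package: 8.696 Mbps × 1209 s = 10513.5 Mb
interview recording: 6.056 Mbps × 1260 s = 7630.6 Mb
Total: 191553.0 Mb = 23944.1 MB.
At 250 Mbps: 191553.0 / 250 = 766 s ≈ 12.8 minutes.

13 minutes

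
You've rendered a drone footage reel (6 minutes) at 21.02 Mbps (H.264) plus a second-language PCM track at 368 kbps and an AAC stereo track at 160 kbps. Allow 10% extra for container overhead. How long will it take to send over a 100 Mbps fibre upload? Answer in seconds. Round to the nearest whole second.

6 min = 360 s
Audio total: 368 + 160 = 528 kbps = 0.528 Mbps.
Total bitrate: 21.548 Mbps.
File: 21.548 Mbps × 360 s = 7757.3 Mb.
With 10% container overhead: ×1.10. → 8533.0 Mb.
At 100 Mbps: 8533.0 / 100 = 85.3 s ≈ 85.3 seconds.

85 seconds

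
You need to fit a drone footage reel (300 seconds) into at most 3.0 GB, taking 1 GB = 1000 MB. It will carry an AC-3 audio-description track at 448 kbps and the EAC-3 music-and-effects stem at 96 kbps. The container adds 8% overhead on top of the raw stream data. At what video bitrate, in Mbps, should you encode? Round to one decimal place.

Budget: 3.0 GB = 24000.0 Mb.
Stream payload after overhead: 24000.0 / 1.08 = 22222.2 Mb.
Total bitrate budget: 22222.2 Mb / 300 s = 74.074 Mbps.
Audio total: 448 + 96 = 544 kbps = 0.544 Mbps.
Video: 74.074 − 0.544 = 73.530 Mbps.

73.5 Mbps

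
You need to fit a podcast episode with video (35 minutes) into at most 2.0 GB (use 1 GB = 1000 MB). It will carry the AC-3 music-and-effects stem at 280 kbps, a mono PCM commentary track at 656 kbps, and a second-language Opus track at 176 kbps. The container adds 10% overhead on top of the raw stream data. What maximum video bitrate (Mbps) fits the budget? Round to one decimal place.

Budget: 2.0 GB = 16000.0 Mb.
Stream payload after overhead: 16000.0 / 1.10 = 14545.5 Mb.
35 min = 2100 s
Total bitrate budget: 14545.5 Mb / 2100 s = 6.926 Mbps.
Audio total: 280 + 656 + 176 = 1112 kbps = 1.112 Mbps.
Video: 6.926 − 1.112 = 5.814 Mbps.

5.8 Mbps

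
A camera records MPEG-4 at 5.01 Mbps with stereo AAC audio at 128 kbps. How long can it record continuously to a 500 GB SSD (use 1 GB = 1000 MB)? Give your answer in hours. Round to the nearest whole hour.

216 hours

Audio: 128 kbps = 0.128 Mbps.
Total bitrate: 5.01 + 0.128 = 5.138 Mbps.
Capacity: 500 GB = 4,000,000 Mb.
Recording time: 4,000,000 / 5.138 = 778,513 s ≈ 216 hours.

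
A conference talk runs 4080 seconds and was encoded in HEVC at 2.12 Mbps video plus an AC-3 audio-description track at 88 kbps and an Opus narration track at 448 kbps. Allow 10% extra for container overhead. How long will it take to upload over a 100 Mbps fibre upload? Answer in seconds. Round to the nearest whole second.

119 seconds

Audio total: 88 + 448 = 536 kbps = 0.536 Mbps.
Total bitrate: 2.656 Mbps.
File: 2.656 Mbps × 4080 s = 10836.5 Mb.
With 10% container overhead: ×1.10. → 11920.1 Mb.
At 100 Mbps: 11920.1 / 100 = 119.2 s ≈ 119 seconds.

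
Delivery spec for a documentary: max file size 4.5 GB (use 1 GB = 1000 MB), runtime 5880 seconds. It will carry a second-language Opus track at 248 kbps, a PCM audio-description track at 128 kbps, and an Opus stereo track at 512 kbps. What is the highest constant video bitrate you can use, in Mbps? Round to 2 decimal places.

Budget: 4.5 GB = 36000.0 Mb.
Total bitrate budget: 36000.0 Mb / 5880 s = 6.122 Mbps.
Audio total: 248 + 128 + 512 = 888 kbps = 0.888 Mbps.
Video: 6.122 − 0.888 = 5.234 Mbps.

5.23 Mbps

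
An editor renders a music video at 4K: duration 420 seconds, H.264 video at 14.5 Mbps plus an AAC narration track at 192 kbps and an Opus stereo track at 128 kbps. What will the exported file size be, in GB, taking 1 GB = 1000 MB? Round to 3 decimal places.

Audio total: 192 + 128 = 320 kbps = 0.320 Mbps.
Total bitrate: 14.5 + 0.320 = 14.820 Mbps.
Stream data: 14.820 Mbps × 420 s = 6224.4 Mb.
6,224 Mb ÷ 8 = 778.0 MB → 0.7781 GB.

0.778 GB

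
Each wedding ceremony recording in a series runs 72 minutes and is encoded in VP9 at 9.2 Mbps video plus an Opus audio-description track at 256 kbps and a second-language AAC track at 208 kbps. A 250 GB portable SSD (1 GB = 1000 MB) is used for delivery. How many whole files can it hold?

47

72 min = 4320 s
Audio total: 256 + 208 = 464 kbps = 0.464 Mbps.
Total bitrate: 9.664 Mbps.
Per item: 9.664 Mbps × 4320 s = 41,748 Mb = 5,219 MB.
Capacity: 250 GB = 2,000,000 Mb; 47.91 items → 47 complete.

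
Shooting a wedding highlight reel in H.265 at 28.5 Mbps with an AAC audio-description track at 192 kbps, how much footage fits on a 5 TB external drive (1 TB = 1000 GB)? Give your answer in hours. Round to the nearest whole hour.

387 hours

Audio: 192 kbps = 0.192 Mbps.
Total bitrate: 28.5 + 0.192 = 28.692 Mbps.
Capacity: 5 TB = 40,000,000 Mb.
Recording time: 40,000,000 / 28.692 = 1,394,117 s ≈ 387 hours.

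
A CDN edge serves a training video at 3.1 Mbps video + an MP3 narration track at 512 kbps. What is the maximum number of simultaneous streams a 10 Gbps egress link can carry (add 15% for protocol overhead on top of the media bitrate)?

Audio: 512 kbps = 0.512 Mbps.
Per-viewer media rate: 3.612 Mbps.
On the wire with 15% overhead: 4.154 Mbps.
10 Gbps = 10,000 Mbps; 10,000 / 4.154 = 2407.43 → 2407 viewers.

2407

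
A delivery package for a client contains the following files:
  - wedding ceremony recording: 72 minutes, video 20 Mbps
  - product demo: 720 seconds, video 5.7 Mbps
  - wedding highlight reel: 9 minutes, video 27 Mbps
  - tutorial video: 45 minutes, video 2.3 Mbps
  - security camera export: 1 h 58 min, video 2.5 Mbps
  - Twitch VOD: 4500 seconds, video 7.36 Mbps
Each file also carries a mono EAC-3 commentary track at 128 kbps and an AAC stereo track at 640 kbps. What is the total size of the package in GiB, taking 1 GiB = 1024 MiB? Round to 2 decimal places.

Audio total: 128 + 640 = 768 kbps = 0.768 Mbps.
wedding ceremony recording: 20.768 Mbps × 4320 s = 89717.8 Mb
product demo: 6.468 Mbps × 720 s = 4657.0 Mb
wedding highlight reel: 27.768 Mbps × 540 s = 14994.7 Mb
tutorial video: 3.068 Mbps × 2700 s = 8283.6 Mb
security camera export: 3.268 Mbps × 7080 s = 23137.4 Mb
Twitch VOD: 8.128 Mbps × 4500 s = 36576.0 Mb
Total: 177366.5 Mb = 22170.8 MB.
= 20.65 GiB.

20.65 GiB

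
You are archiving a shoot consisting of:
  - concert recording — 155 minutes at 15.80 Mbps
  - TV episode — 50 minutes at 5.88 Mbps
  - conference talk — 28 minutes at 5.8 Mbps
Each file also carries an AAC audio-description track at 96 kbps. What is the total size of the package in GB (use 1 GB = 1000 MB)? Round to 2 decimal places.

21.96 GB

Audio: 96 kbps = 0.096 Mbps.
concert recording: 15.896 Mbps × 9300 s = 147832.8 Mb
TV episode: 5.976 Mbps × 3000 s = 17928.0 Mb
conference talk: 5.896 Mbps × 1680 s = 9905.3 Mb
Total: 175666.1 Mb = 21958.3 MB.
= 21.96 GB.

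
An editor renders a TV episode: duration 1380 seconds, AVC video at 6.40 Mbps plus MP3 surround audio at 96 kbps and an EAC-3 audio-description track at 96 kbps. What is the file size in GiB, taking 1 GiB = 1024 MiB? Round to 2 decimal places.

1.06 GiB

Audio total: 96 + 96 = 192 kbps = 0.192 Mbps.
Total bitrate: 6.40 + 0.192 = 6.592 Mbps.
Stream data: 6.592 Mbps × 1380 s = 9097.0 Mb.
9,097 Mb = 1,137,120,000 bytes ÷ 1,073,741,824 = 1.059 GiB.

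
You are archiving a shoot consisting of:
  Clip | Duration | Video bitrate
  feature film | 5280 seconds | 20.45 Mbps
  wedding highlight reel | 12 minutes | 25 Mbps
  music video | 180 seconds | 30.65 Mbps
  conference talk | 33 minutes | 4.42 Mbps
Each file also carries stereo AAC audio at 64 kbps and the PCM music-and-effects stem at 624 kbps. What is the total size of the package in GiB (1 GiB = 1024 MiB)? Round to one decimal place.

Audio total: 64 + 624 = 688 kbps = 0.688 Mbps.
feature film: 21.138 Mbps × 5280 s = 111608.6 Mb
wedding highlight reel: 25.688 Mbps × 720 s = 18495.4 Mb
music video: 31.338 Mbps × 180 s = 5640.8 Mb
conference talk: 5.108 Mbps × 1980 s = 10113.8 Mb
Total: 145858.7 Mb = 18232.3 MB.
= 16.98 GiB.

17.0 GiB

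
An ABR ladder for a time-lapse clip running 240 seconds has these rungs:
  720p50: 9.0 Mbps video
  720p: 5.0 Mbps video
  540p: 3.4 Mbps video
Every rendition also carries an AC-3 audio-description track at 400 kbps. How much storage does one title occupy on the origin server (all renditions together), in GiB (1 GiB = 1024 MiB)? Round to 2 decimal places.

0.52 GiB

Audio: 400 kbps = 0.400 Mbps.
Sum of rendition bitrates: (9.0+0.400) + (5.0+0.400) + (3.4+0.400) = 18.600 Mbps.
× 240 s = 4,464 Mb = 558.0 MB = 0.5197 GiB.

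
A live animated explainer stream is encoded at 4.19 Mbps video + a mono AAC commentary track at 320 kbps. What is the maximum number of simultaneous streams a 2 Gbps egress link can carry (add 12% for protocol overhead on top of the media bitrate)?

Audio: 320 kbps = 0.320 Mbps.
Per-viewer media rate: 4.510 Mbps.
On the wire with 12% overhead: 5.051 Mbps.
2 Gbps = 2,000 Mbps; 2,000 / 5.051 = 395.95 → 395 viewers.

395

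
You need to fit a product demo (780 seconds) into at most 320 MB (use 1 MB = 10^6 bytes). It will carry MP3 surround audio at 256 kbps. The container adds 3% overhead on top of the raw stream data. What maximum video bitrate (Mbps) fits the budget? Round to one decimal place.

Budget: 320 MB = 2560.0 Mb.
Stream payload after overhead: 2560.0 / 1.03 = 2485.4 Mb.
Total bitrate budget: 2485.4 Mb / 780 s = 3.186 Mbps.
Audio: 256 kbps = 0.256 Mbps.
Video: 3.186 − 0.256 = 2.930 Mbps.

2.9 Mbps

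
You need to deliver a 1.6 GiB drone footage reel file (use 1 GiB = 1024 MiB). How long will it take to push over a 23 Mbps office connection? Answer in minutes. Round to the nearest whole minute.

File: 1.6 GiB = 13743.9 Mb.
At 23 Mbps: 13743.9 / 23 = 597.6 s ≈ 9.96 minutes.

10 minutes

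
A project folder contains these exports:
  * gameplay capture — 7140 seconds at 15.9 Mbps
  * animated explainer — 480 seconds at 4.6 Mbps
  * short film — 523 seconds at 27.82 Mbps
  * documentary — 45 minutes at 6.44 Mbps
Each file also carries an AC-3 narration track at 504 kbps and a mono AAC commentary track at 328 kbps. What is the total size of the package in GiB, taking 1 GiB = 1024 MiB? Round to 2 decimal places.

Audio total: 504 + 328 = 832 kbps = 0.832 Mbps.
gameplay capture: 16.732 Mbps × 7140 s = 119466.5 Mb
animated explainer: 5.432 Mbps × 480 s = 2607.4 Mb
short film: 28.652 Mbps × 523 s = 14985.0 Mb
documentary: 7.272 Mbps × 2700 s = 19634.4 Mb
Total: 156693.2 Mb = 19586.7 MB.
= 18.24 GiB.

18.24 GiB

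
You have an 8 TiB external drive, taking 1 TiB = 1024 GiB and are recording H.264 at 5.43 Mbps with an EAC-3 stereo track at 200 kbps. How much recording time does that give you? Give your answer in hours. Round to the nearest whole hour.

Audio: 200 kbps = 0.200 Mbps.
Total bitrate: 5.43 + 0.200 = 5.630 Mbps.
Capacity: 8 TiB = 70,368,744 Mb.
Recording time: 70,368,744 / 5.630 = 12,498,889 s ≈ 3,472 hours.

3472 hours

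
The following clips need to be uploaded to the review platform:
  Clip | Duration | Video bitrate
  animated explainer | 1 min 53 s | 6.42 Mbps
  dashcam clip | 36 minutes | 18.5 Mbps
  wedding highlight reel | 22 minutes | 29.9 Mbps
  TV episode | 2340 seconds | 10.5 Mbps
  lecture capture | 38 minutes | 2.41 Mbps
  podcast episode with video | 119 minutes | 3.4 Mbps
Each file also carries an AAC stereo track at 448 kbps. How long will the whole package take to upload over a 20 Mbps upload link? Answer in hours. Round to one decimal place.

Audio: 448 kbps = 0.448 Mbps.
animated explainer: 6.868 Mbps × 113 s = 776.1 Mb
dashcam clip: 18.948 Mbps × 2160 s = 40927.7 Mb
wedding highlight reel: 30.348 Mbps × 1320 s = 40059.4 Mb
TV episode: 10.948 Mbps × 2340 s = 25618.3 Mb
lecture capture: 2.858 Mbps × 2280 s = 6516.2 Mb
podcast episode with video: 3.848 Mbps × 7140 s = 27474.7 Mb
Total: 141372.4 Mb = 17671.6 MB.
At 20 Mbps: 141372.4 / 20 = 7069 s ≈ 1.96 hours.

2.0 hours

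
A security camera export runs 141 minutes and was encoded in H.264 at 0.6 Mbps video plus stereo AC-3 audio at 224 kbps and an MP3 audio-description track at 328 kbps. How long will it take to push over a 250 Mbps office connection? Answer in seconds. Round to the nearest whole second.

39 seconds

141 min = 8460 s
Audio total: 224 + 328 = 552 kbps = 0.552 Mbps.
Total bitrate: 1.152 Mbps.
File: 1.152 Mbps × 8460 s = 9745.9 Mb.
At 250 Mbps: 9745.9 / 250 = 39.0 s ≈ 39 seconds.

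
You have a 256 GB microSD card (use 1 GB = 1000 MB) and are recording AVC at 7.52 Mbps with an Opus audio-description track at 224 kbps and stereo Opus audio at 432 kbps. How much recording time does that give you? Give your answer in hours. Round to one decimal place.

69.6 hours

Audio total: 224 + 432 = 656 kbps = 0.656 Mbps.
Total bitrate: 7.52 + 0.656 = 8.176 Mbps.
Capacity: 256 GB = 2,048,000 Mb.
Recording time: 2,048,000 / 8.176 = 250,489 s ≈ 69.6 hours.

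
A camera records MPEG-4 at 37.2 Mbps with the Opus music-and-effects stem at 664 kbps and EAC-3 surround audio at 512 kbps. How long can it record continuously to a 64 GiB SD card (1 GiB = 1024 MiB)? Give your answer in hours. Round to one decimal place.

Audio total: 664 + 512 = 1176 kbps = 1.176 Mbps.
Total bitrate: 37.2 + 1.176 = 38.376 Mbps.
Capacity: 64 GiB = 549,756 Mb.
Recording time: 549,756 / 38.376 = 14,326 s ≈ 3.98 hours.

4.0 hours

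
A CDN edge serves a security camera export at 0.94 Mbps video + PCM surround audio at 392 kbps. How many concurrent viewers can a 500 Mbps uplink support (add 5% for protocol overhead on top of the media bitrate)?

357

Audio: 392 kbps = 0.392 Mbps.
Per-viewer media rate: 1.332 Mbps.
On the wire with 5% overhead: 1.399 Mbps.
500 Mbps = 500.0 Mbps; 500.0 / 1.399 = 357.50 → 357 viewers.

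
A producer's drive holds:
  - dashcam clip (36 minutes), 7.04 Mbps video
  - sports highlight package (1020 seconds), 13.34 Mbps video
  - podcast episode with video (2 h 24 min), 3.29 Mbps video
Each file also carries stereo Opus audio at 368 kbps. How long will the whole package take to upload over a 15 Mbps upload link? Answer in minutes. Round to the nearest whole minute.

Audio: 368 kbps = 0.368 Mbps.
dashcam clip: 7.408 Mbps × 2160 s = 16001.3 Mb
sports highlight package: 13.708 Mbps × 1020 s = 13982.2 Mb
podcast episode with video: 3.658 Mbps × 8640 s = 31605.1 Mb
Total: 61588.6 Mb = 7698.6 MB.
At 15 Mbps: 61588.6 / 15 = 4106 s ≈ 68.4 minutes.

68 minutes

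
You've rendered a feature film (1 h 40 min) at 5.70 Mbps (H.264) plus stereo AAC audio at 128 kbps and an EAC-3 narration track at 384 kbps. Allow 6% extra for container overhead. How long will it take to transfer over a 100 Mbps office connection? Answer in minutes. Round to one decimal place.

1 h 40 min = 100 min = 6000 s
Audio total: 128 + 384 = 512 kbps = 0.512 Mbps.
Total bitrate: 6.212 Mbps.
File: 6.212 Mbps × 6000 s = 37272.0 Mb.
With 6% container overhead: ×1.06. → 39508.3 Mb.
At 100 Mbps: 39508.3 / 100 = 395.1 s ≈ 6.58 minutes.

6.6 minutes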